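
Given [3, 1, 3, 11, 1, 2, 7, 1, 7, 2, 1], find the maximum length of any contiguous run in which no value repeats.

add 3: [3] len 1
add 1: [3, 1] len 2
add 3 (repeat 3, move left end past it): [1, 3] len 2
add 11: [1, 3, 11] len 3
add 1 (repeat 1, move left end past it): [3, 11, 1] len 3
add 2: [3, 11, 1, 2] len 4
add 7: [3, 11, 1, 2, 7] len 5
add 1 (repeat 1, move left end past it): [2, 7, 1] len 3
add 7 (repeat 7, move left end past it): [1, 7] len 2
add 2: [1, 7, 2] len 3
add 1 (repeat 1, move left end past it): [7, 2, 1] len 3
Longest all-distinct length: 5.

5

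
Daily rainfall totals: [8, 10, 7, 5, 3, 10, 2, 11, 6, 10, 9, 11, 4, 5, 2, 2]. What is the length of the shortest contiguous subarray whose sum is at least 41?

add 8: running sum 8 < 41
add 10: running sum 18 < 41
add 7: running sum 25 < 41
add 5: running sum 30 < 41
add 3: running sum 33 < 41
add 10: shortest ending here [8, 10, 7, 5, 3, 10] sum 43, len 6
add 2: shortest ending here [8, 10, 7, 5, 3, 10, 2] sum 45, len 7
add 11: shortest ending here [10, 7, 5, 3, 10, 2, 11] sum 48, len 7
add 6: shortest ending here [7, 5, 3, 10, 2, 11, 6] sum 44, len 7
add 10: shortest ending here [3, 10, 2, 11, 6, 10] sum 42, len 6
add 9: shortest ending here [10, 2, 11, 6, 10, 9] sum 48, len 6
add 11: shortest ending here [11, 6, 10, 9, 11] sum 47, len 5
add 4: shortest ending here [11, 6, 10, 9, 11, 4] sum 51, len 6
add 5: shortest ending here [6, 10, 9, 11, 4, 5] sum 45, len 6
add 2: shortest ending here [10, 9, 11, 4, 5, 2] sum 41, len 6
add 2: shortest ending here [10, 9, 11, 4, 5, 2, 2] sum 43, len 7
Shortest qualifying length: 5.

5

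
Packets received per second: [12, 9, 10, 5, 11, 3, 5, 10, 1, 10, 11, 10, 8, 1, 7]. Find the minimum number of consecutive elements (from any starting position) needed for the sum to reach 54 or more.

add 12: running sum 12 < 54
add 9: running sum 21 < 54
add 10: running sum 31 < 54
add 5: running sum 36 < 54
add 11: running sum 47 < 54
add 3: running sum 50 < 54
end 6: [12, 9, 10, 5, 11, 3, 5] sum 55, len 7
end 7: [12, 9, 10, 5, 11, 3, 5, 10] sum 65, len 8
end 8: [9, 10, 5, 11, 3, 5, 10, 1] sum 54, len 8
end 9: [10, 5, 11, 3, 5, 10, 1, 10] sum 55, len 8
end 10: [5, 11, 3, 5, 10, 1, 10, 11] sum 56, len 8
end 11: [11, 3, 5, 10, 1, 10, 11, 10] sum 61, len 8
end 12: [5, 10, 1, 10, 11, 10, 8] sum 55, len 7
end 13: [5, 10, 1, 10, 11, 10, 8, 1] sum 56, len 8
end 14: [10, 1, 10, 11, 10, 8, 1, 7] sum 58, len 8
Shortest qualifying length: 7.

7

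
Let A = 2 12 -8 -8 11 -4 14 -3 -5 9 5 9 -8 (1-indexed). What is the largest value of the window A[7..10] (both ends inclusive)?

14

Elements at indices 7..10: 14, -3, -5, 9
max(14, -3, -5, 9) = 14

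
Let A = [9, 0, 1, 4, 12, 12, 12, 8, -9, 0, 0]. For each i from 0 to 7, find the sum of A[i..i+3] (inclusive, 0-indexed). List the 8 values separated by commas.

14, 17, 29, 40, 44, 23, 11, -1

9 0 1 4 → sum 14
0 1 4 12 → sum 17
1 4 12 12 → sum 29
4 12 12 12 → sum 40
12 12 12 8 → sum 44
12 12 8 -9 → sum 23
12 8 -9 0 → sum 11
8 -9 0 0 → sum -1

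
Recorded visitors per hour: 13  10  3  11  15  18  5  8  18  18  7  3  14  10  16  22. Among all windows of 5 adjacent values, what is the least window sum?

Window sums for each of the 12 positions:
(13, 10, 3, 11, 15) → sum 52
(10, 3, 11, 15, 18) → sum 57
(3, 11, 15, 18, 5) → sum 52
(11, 15, 18, 5, 8) → sum 57
(15, 18, 5, 8, 18) → sum 64
(18, 5, 8, 18, 18) → sum 67
(5, 8, 18, 18, 7) → sum 56
(8, 18, 18, 7, 3) → sum 54
(18, 18, 7, 3, 14) → sum 60
(18, 7, 3, 14, 10) → sum 52
(7, 3, 14, 10, 16) → sum 50
(3, 14, 10, 16, 22) → sum 65
Least of these is 50.

50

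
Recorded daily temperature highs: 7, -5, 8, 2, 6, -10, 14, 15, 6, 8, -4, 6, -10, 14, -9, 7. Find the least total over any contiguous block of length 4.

(7, -5, 8, 2) → sum 12
(-5, 8, 2, 6) → sum 11
(8, 2, 6, -10) → sum 6
(2, 6, -10, 14) → sum 12
(6, -10, 14, 15) → sum 25
(-10, 14, 15, 6) → sum 25
(14, 15, 6, 8) → sum 43
(15, 6, 8, -4) → sum 25
(6, 8, -4, 6) → sum 16
(8, -4, 6, -10) → sum 0
(-4, 6, -10, 14) → sum 6
(6, -10, 14, -9) → sum 1
(-10, 14, -9, 7) → sum 2
Least of these is 0.

0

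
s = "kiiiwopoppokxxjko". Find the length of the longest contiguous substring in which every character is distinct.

4

add k: [k] len 1
add i: [k, i] len 2
add i (repeat i, move left end past it): [i] len 1
add i (repeat i, move left end past it): [i] len 1
add w: [i, w] len 2
add o: [i, w, o] len 3
add p: [i, w, o, p] len 4
add o (repeat o, move left end past it): [p, o] len 2
add p (repeat p, move left end past it): [o, p] len 2
add p (repeat p, move left end past it): [p] len 1
add o: [p, o] len 2
add k: [p, o, k] len 3
add x: [p, o, k, x] len 4
add x (repeat x, move left end past it): [x] len 1
add j: [x, j] len 2
add k: [x, j, k] len 3
add o: [x, j, k, o] len 4
Longest all-distinct length: 4.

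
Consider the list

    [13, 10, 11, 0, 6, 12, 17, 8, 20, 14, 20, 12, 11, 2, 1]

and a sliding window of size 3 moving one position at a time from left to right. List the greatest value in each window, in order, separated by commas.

(13, 10, 11) → max 13
(10, 11, 0) → max 11
(11, 0, 6) → max 11
(0, 6, 12) → max 12
(6, 12, 17) → max 17
(12, 17, 8) → max 17
(17, 8, 20) → max 20
(8, 20, 14) → max 20
(20, 14, 20) → max 20
(14, 20, 12) → max 20
(20, 12, 11) → max 20
(12, 11, 2) → max 12
(11, 2, 1) → max 11

13, 11, 11, 12, 17, 17, 20, 20, 20, 20, 20, 12, 11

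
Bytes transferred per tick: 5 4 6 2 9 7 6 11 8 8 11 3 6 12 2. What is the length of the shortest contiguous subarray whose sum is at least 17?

2

add 5: running sum 5 < 17
add 4: running sum 9 < 17
add 6: running sum 15 < 17
add 2: shortest ending here [5, 4, 6, 2] sum 17, len 4
add 9: shortest ending here [6, 2, 9] sum 17, len 3
add 7: shortest ending here [2, 9, 7] sum 18, len 3
add 6: shortest ending here [9, 7, 6] sum 22, len 3
add 11: shortest ending here [6, 11] sum 17, len 2
add 8: shortest ending here [11, 8] sum 19, len 2
add 8: shortest ending here [11, 8, 8] sum 27, len 3
add 11: shortest ending here [8, 11] sum 19, len 2
add 3: shortest ending here [8, 11, 3] sum 22, len 3
add 6: shortest ending here [11, 3, 6] sum 20, len 3
add 12: shortest ending here [6, 12] sum 18, len 2
add 2: shortest ending here [6, 12, 2] sum 20, len 3
Shortest qualifying length: 2.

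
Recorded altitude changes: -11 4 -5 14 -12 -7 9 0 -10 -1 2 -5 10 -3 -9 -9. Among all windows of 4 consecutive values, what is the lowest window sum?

(-11, 4, -5, 14) → sum 2
(4, -5, 14, -12) → sum 1
(-5, 14, -12, -7) → sum -10
(14, -12, -7, 9) → sum 4
(-12, -7, 9, 0) → sum -10
(-7, 9, 0, -10) → sum -8
(9, 0, -10, -1) → sum -2
(0, -10, -1, 2) → sum -9
(-10, -1, 2, -5) → sum -14
(-1, 2, -5, 10) → sum 6
(2, -5, 10, -3) → sum 4
(-5, 10, -3, -9) → sum -7
(10, -3, -9, -9) → sum -11
Lowest of these is -14.

-14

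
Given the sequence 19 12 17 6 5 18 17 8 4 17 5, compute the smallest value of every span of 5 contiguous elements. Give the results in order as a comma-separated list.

5, 5, 5, 5, 4, 4, 4

Sliding a size-5 window across the 11 values:
(19, 12, 17, 6, 5) → min 5
(12, 17, 6, 5, 18) → min 5
(17, 6, 5, 18, 17) → min 5
(6, 5, 18, 17, 8) → min 5
(5, 18, 17, 8, 4) → min 4
(18, 17, 8, 4, 17) → min 4
(17, 8, 4, 17, 5) → min 4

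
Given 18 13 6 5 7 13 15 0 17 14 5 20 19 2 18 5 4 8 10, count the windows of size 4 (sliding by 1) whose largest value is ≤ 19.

(18, 13, 6, 5) → max 18  ≤ 19 ✓
(13, 6, 5, 7) → max 13  ≤ 19 ✓
(6, 5, 7, 13) → max 13  ≤ 19 ✓
(5, 7, 13, 15) → max 15  ≤ 19 ✓
(7, 13, 15, 0) → max 15  ≤ 19 ✓
(13, 15, 0, 17) → max 17  ≤ 19 ✓
(15, 0, 17, 14) → max 17  ≤ 19 ✓
(0, 17, 14, 5) → max 17  ≤ 19 ✓
(17, 14, 5, 20) → max 20
(14, 5, 20, 19) → max 20
(5, 20, 19, 2) → max 20
(20, 19, 2, 18) → max 20
(19, 2, 18, 5) → max 19  ≤ 19 ✓
(2, 18, 5, 4) → max 18  ≤ 19 ✓
(18, 5, 4, 8) → max 18  ≤ 19 ✓
(5, 4, 8, 10) → max 10  ≤ 19 ✓
12 windows satisfy the condition.

12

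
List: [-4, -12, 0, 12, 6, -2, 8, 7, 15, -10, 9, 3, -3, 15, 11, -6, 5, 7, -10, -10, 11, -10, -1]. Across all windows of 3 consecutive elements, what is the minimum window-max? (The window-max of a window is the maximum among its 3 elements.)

Each size-3 window and its max:
-4 -12 0 → max 0
-12 0 12 → max 12
0 12 6 → max 12
12 6 -2 → max 12
6 -2 8 → max 8
-2 8 7 → max 8
8 7 15 → max 15
7 15 -10 → max 15
15 -10 9 → max 15
-10 9 3 → max 9
9 3 -3 → max 9
3 -3 15 → max 15
-3 15 11 → max 15
15 11 -6 → max 15
11 -6 5 → max 11
-6 5 7 → max 7
5 7 -10 → max 7
7 -10 -10 → max 7
-10 -10 11 → max 11
-10 11 -10 → max 11
11 -10 -1 → max 11
Minimum of these is 0.

0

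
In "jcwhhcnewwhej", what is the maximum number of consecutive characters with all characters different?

[j] len 1
[j, c] len 2
[j, c, w] len 3
[j, c, w, h] len 4
[h] len 1
[h, c] len 2
[h, c, n] len 3
[h, c, n, e] len 4
[h, c, n, e, w] len 5
[w] len 1
[w, h] len 2
[w, h, e] len 3
[w, h, e, j] len 4
Longest all-distinct length: 5.

5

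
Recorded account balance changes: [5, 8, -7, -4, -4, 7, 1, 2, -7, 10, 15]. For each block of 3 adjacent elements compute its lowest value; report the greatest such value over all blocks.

Each size-3 window and its min:
5 8 -7 → min -7
8 -7 -4 → min -7
-7 -4 -4 → min -7
-4 -4 7 → min -4
-4 7 1 → min -4
7 1 2 → min 1
1 2 -7 → min -7
2 -7 10 → min -7
-7 10 15 → min -7
Greatest of these is 1.

1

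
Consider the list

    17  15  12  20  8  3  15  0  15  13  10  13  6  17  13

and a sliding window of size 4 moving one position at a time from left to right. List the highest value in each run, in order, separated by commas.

Sliding a size-4 window across the 15 values:
(17, 15, 12, 20) → max 20
(15, 12, 20, 8) → max 20
(12, 20, 8, 3) → max 20
(20, 8, 3, 15) → max 20
(8, 3, 15, 0) → max 15
(3, 15, 0, 15) → max 15
(15, 0, 15, 13) → max 15
(0, 15, 13, 10) → max 15
(15, 13, 10, 13) → max 15
(13, 10, 13, 6) → max 13
(10, 13, 6, 17) → max 17
(13, 6, 17, 13) → max 17

20, 20, 20, 20, 15, 15, 15, 15, 15, 13, 17, 17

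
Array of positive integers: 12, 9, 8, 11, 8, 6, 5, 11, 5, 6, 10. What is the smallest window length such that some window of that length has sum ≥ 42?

5

Extend right; whenever the sum reaches 42, record the length and shrink from the left:
add 12: running sum 12 < 42
add 9: running sum 21 < 42
add 8: running sum 29 < 42
add 11: running sum 40 < 42
end 4: [12, 9, 8, 11, 8] sum 48, len 5
end 5: [9, 8, 11, 8, 6] sum 42, len 5
end 6: [9, 8, 11, 8, 6, 5] sum 47, len 6
end 7: [8, 11, 8, 6, 5, 11] sum 49, len 6
end 8: [11, 8, 6, 5, 11, 5] sum 46, len 6
end 9: [11, 8, 6, 5, 11, 5, 6] sum 52, len 7
end 10: [6, 5, 11, 5, 6, 10] sum 43, len 6
Shortest qualifying length: 5.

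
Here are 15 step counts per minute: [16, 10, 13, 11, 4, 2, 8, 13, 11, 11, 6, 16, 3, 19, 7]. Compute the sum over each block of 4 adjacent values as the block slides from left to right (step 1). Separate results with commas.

50, 38, 30, 25, 27, 34, 43, 41, 44, 36, 44, 45

[16, 10, 13, 11] → sum 50
[10, 13, 11, 4] → sum 38
[13, 11, 4, 2] → sum 30
[11, 4, 2, 8] → sum 25
[4, 2, 8, 13] → sum 27
[2, 8, 13, 11] → sum 34
[8, 13, 11, 11] → sum 43
[13, 11, 11, 6] → sum 41
[11, 11, 6, 16] → sum 44
[11, 6, 16, 3] → sum 36
[6, 16, 3, 19] → sum 44
[16, 3, 19, 7] → sum 45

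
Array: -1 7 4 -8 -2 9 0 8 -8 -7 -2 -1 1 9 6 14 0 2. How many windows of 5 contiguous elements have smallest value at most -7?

[-1, 7, 4, -8, -2] → min -8  ≤ -7 ✓
[7, 4, -8, -2, 9] → min -8  ≤ -7 ✓
[4, -8, -2, 9, 0] → min -8  ≤ -7 ✓
[-8, -2, 9, 0, 8] → min -8  ≤ -7 ✓
[-2, 9, 0, 8, -8] → min -8  ≤ -7 ✓
[9, 0, 8, -8, -7] → min -8  ≤ -7 ✓
[0, 8, -8, -7, -2] → min -8  ≤ -7 ✓
[8, -8, -7, -2, -1] → min -8  ≤ -7 ✓
[-8, -7, -2, -1, 1] → min -8  ≤ -7 ✓
[-7, -2, -1, 1, 9] → min -7  ≤ -7 ✓
[-2, -1, 1, 9, 6] → min -2
[-1, 1, 9, 6, 14] → min -1
[1, 9, 6, 14, 0] → min 0
[9, 6, 14, 0, 2] → min 0
10 windows satisfy the condition.

10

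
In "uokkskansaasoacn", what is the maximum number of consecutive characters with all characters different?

add u: [u] len 1
add o: [u, o] len 2
add k: [u, o, k] len 3
add k (repeat k, move left end past it): [k] len 1
add s: [k, s] len 2
add k (repeat k, move left end past it): [s, k] len 2
add a: [s, k, a] len 3
add n: [s, k, a, n] len 4
add s (repeat s, move left end past it): [k, a, n, s] len 4
add a (repeat a, move left end past it): [n, s, a] len 3
add a (repeat a, move left end past it): [a] len 1
add s: [a, s] len 2
add o: [a, s, o] len 3
add a (repeat a, move left end past it): [s, o, a] len 3
add c: [s, o, a, c] len 4
add n: [s, o, a, c, n] len 5
Longest all-distinct length: 5.

5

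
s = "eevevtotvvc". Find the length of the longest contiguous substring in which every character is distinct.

4

[e] len 1
[e] len 1
[e, v] len 2
[v, e] len 2
[e, v] len 2
[e, v, t] len 3
[e, v, t, o] len 4
[o, t] len 2
[o, t, v] len 3
[v] len 1
[v, c] len 2
Longest all-distinct length: 4.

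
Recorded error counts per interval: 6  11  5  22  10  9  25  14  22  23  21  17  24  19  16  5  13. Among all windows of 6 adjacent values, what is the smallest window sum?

63

Each size-6 window and its sum:
[6, 11, 5, 22, 10, 9] → sum 63
[11, 5, 22, 10, 9, 25] → sum 82
[5, 22, 10, 9, 25, 14] → sum 85
[22, 10, 9, 25, 14, 22] → sum 102
[10, 9, 25, 14, 22, 23] → sum 103
[9, 25, 14, 22, 23, 21] → sum 114
[25, 14, 22, 23, 21, 17] → sum 122
[14, 22, 23, 21, 17, 24] → sum 121
[22, 23, 21, 17, 24, 19] → sum 126
[23, 21, 17, 24, 19, 16] → sum 120
[21, 17, 24, 19, 16, 5] → sum 102
[17, 24, 19, 16, 5, 13] → sum 94
Smallest of these is 63.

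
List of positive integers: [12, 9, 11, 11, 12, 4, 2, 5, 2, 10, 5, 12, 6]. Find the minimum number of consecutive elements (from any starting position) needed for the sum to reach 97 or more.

add 12: running sum 12 < 97
add 9: running sum 21 < 97
add 11: running sum 32 < 97
add 11: running sum 43 < 97
add 12: running sum 55 < 97
add 4: running sum 59 < 97
add 2: running sum 61 < 97
add 5: running sum 66 < 97
add 2: running sum 68 < 97
add 10: running sum 78 < 97
add 5: running sum 83 < 97
add 12: running sum 95 < 97
add 6: shortest ending here [12, 9, 11, 11, 12, 4, 2, 5, 2, 10, 5, 12, 6] sum 101, len 13
Shortest qualifying length: 13.

13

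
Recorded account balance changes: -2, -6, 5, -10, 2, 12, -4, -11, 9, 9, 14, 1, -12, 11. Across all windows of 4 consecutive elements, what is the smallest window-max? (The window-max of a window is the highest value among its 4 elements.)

(-2, -6, 5, -10) → max 5
(-6, 5, -10, 2) → max 5
(5, -10, 2, 12) → max 12
(-10, 2, 12, -4) → max 12
(2, 12, -4, -11) → max 12
(12, -4, -11, 9) → max 12
(-4, -11, 9, 9) → max 9
(-11, 9, 9, 14) → max 14
(9, 9, 14, 1) → max 14
(9, 14, 1, -12) → max 14
(14, 1, -12, 11) → max 14
Smallest of these is 5.

5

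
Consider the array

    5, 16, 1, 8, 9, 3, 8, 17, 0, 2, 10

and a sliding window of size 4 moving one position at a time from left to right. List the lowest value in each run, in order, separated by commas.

1, 1, 1, 3, 3, 0, 0, 0

Sliding a size-4 window across the 11 values:
[5, 16, 1, 8] → min 1
[16, 1, 8, 9] → min 1
[1, 8, 9, 3] → min 1
[8, 9, 3, 8] → min 3
[9, 3, 8, 17] → min 3
[3, 8, 17, 0] → min 0
[8, 17, 0, 2] → min 0
[17, 0, 2, 10] → min 0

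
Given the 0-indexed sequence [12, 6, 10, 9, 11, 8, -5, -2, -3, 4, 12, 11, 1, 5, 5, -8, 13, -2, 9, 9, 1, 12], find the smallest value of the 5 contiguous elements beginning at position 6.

-5

Elements at indices 6..10: -5, -2, -3, 4, 12
min(-5, -2, -3, 4, 12) = -5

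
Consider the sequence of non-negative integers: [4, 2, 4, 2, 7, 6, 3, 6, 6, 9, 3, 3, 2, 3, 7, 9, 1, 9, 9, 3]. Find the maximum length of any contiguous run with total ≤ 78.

17

add 4: [4] sum 4, len 1
add 2: [4, 2] sum 6, len 2
add 4: [4, 2, 4] sum 10, len 3
add 2: [4, 2, 4, 2] sum 12, len 4
add 7: [4, 2, 4, 2, 7] sum 19, len 5
add 6: [4, 2, 4, 2, 7, 6] sum 25, len 6
add 3: [4, 2, 4, 2, 7, 6, 3] sum 28, len 7
add 6: [4, 2, 4, 2, 7, 6, 3, 6] sum 34, len 8
add 6: [4, 2, 4, 2, 7, 6, 3, 6, 6] sum 40, len 9
add 9: [4, 2, 4, 2, 7, 6, 3, 6, 6, 9] sum 49, len 10
add 3: [4, 2, 4, 2, 7, 6, 3, 6, 6, 9, 3] sum 52, len 11
add 3: [4, 2, 4, 2, 7, 6, 3, 6, 6, 9, 3, 3] sum 55, len 12
add 2: [4, 2, 4, 2, 7, 6, 3, 6, 6, 9, 3, 3, 2] sum 57, len 13
add 3: [4, 2, 4, 2, 7, 6, 3, 6, 6, 9, 3, 3, 2, 3] sum 60, len 14
add 7: [4, 2, 4, 2, 7, 6, 3, 6, 6, 9, 3, 3, 2, 3, 7] sum 67, len 15
add 9: [4, 2, 4, 2, 7, 6, 3, 6, 6, 9, 3, 3, 2, 3, 7, 9] sum 76, len 16
add 1: [4, 2, 4, 2, 7, 6, 3, 6, 6, 9, 3, 3, 2, 3, 7, 9, 1] sum 77, len 17
add 9: [2, 7, 6, 3, 6, 6, 9, 3, 3, 2, 3, 7, 9, 1, 9] sum 76, len 15
add 9: [6, 3, 6, 6, 9, 3, 3, 2, 3, 7, 9, 1, 9, 9] sum 76, len 14
add 3: [3, 6, 6, 9, 3, 3, 2, 3, 7, 9, 1, 9, 9, 3] sum 73, len 14
Longest length seen: 17.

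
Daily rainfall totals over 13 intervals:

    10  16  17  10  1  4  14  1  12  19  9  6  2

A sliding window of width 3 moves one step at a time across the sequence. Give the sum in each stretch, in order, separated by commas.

43, 43, 28, 15, 19, 19, 27, 32, 40, 34, 17

Sliding a size-3 window across the 13 values:
[10, 16, 17] → sum 43
[16, 17, 10] → sum 43
[17, 10, 1] → sum 28
[10, 1, 4] → sum 15
[1, 4, 14] → sum 19
[4, 14, 1] → sum 19
[14, 1, 12] → sum 27
[1, 12, 19] → sum 32
[12, 19, 9] → sum 40
[19, 9, 6] → sum 34
[9, 6, 2] → sum 17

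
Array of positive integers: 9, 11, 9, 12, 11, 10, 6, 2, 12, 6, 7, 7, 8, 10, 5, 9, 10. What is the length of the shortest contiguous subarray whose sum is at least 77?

9

add 9: running sum 9 < 77
add 11: running sum 20 < 77
add 9: running sum 29 < 77
add 12: running sum 41 < 77
add 11: running sum 52 < 77
add 10: running sum 62 < 77
add 6: running sum 68 < 77
add 2: running sum 70 < 77
end 8: [9, 11, 9, 12, 11, 10, 6, 2, 12] sum 82, len 9
end 9: [11, 9, 12, 11, 10, 6, 2, 12, 6] sum 79, len 9
end 10: [11, 9, 12, 11, 10, 6, 2, 12, 6, 7] sum 86, len 10
end 11: [9, 12, 11, 10, 6, 2, 12, 6, 7, 7] sum 82, len 10
end 12: [12, 11, 10, 6, 2, 12, 6, 7, 7, 8] sum 81, len 10
end 13: [11, 10, 6, 2, 12, 6, 7, 7, 8, 10] sum 79, len 10
end 14: [11, 10, 6, 2, 12, 6, 7, 7, 8, 10, 5] sum 84, len 11
end 15: [10, 6, 2, 12, 6, 7, 7, 8, 10, 5, 9] sum 82, len 11
end 16: [6, 2, 12, 6, 7, 7, 8, 10, 5, 9, 10] sum 82, len 11
Shortest qualifying length: 9.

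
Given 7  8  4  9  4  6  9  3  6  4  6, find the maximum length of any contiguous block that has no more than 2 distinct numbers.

Extend right; when distinct count exceeds 2, shrink from the left:
[7] 1 distinct, len 1
[7, 8] 2 distinct, len 2
[8, 4] 2 distinct, len 2
[4, 9] 2 distinct, len 2
[4, 9, 4] 2 distinct, len 3
[4, 6] 2 distinct, len 2
[6, 9] 2 distinct, len 2
[9, 3] 2 distinct, len 2
[3, 6] 2 distinct, len 2
[6, 4] 2 distinct, len 2
[6, 4, 6] 2 distinct, len 3
Longest length with ≤2 distinct: 3.

3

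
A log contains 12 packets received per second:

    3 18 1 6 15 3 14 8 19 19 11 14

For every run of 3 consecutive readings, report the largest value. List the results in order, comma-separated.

18, 18, 15, 15, 15, 14, 19, 19, 19, 19

[3, 18, 1] → max 18
[18, 1, 6] → max 18
[1, 6, 15] → max 15
[6, 15, 3] → max 15
[15, 3, 14] → max 15
[3, 14, 8] → max 14
[14, 8, 19] → max 19
[8, 19, 19] → max 19
[19, 19, 11] → max 19
[19, 11, 14] → max 19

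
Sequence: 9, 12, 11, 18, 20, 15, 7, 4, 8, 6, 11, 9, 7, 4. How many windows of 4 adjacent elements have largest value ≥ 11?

[9, 12, 11, 18] → max 18  ≥ 11 ✓
[12, 11, 18, 20] → max 20  ≥ 11 ✓
[11, 18, 20, 15] → max 20  ≥ 11 ✓
[18, 20, 15, 7] → max 20  ≥ 11 ✓
[20, 15, 7, 4] → max 20  ≥ 11 ✓
[15, 7, 4, 8] → max 15  ≥ 11 ✓
[7, 4, 8, 6] → max 8
[4, 8, 6, 11] → max 11  ≥ 11 ✓
[8, 6, 11, 9] → max 11  ≥ 11 ✓
[6, 11, 9, 7] → max 11  ≥ 11 ✓
[11, 9, 7, 4] → max 11  ≥ 11 ✓
10 windows satisfy the condition.

10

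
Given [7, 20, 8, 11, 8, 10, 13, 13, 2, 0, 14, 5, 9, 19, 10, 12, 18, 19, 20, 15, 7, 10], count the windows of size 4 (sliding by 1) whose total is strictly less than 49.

[7, 20, 8, 11] → sum 46  < 49 ✓
[20, 8, 11, 8] → sum 47  < 49 ✓
[8, 11, 8, 10] → sum 37  < 49 ✓
[11, 8, 10, 13] → sum 42  < 49 ✓
[8, 10, 13, 13] → sum 44  < 49 ✓
[10, 13, 13, 2] → sum 38  < 49 ✓
[13, 13, 2, 0] → sum 28  < 49 ✓
[13, 2, 0, 14] → sum 29  < 49 ✓
[2, 0, 14, 5] → sum 21  < 49 ✓
[0, 14, 5, 9] → sum 28  < 49 ✓
[14, 5, 9, 19] → sum 47  < 49 ✓
[5, 9, 19, 10] → sum 43  < 49 ✓
[9, 19, 10, 12] → sum 50
[19, 10, 12, 18] → sum 59
[10, 12, 18, 19] → sum 59
[12, 18, 19, 20] → sum 69
[18, 19, 20, 15] → sum 72
[19, 20, 15, 7] → sum 61
[20, 15, 7, 10] → sum 52
12 windows satisfy the condition.

12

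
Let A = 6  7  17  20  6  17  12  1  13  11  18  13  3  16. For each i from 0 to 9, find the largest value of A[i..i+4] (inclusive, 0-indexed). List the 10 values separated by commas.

20, 20, 20, 20, 17, 17, 18, 18, 18, 18

6 7 17 20 6 → max 20
7 17 20 6 17 → max 20
17 20 6 17 12 → max 20
20 6 17 12 1 → max 20
6 17 12 1 13 → max 17
17 12 1 13 11 → max 17
12 1 13 11 18 → max 18
1 13 11 18 13 → max 18
13 11 18 13 3 → max 18
11 18 13 3 16 → max 18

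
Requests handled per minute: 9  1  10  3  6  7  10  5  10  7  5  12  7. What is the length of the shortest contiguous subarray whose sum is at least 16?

2

add 9: running sum 9 < 16
add 1: running sum 10 < 16
end 2: [9, 1, 10] sum 20, len 3
end 3: [9, 1, 10, 3] sum 23, len 4
end 4: [10, 3, 6] sum 19, len 3
end 5: [3, 6, 7] sum 16, len 3
end 6: [7, 10] sum 17, len 2
end 7: [7, 10, 5] sum 22, len 3
end 8: [10, 5, 10] sum 25, len 3
end 9: [10, 7] sum 17, len 2
end 10: [10, 7, 5] sum 22, len 3
end 11: [5, 12] sum 17, len 2
end 12: [12, 7] sum 19, len 2
Shortest qualifying length: 2.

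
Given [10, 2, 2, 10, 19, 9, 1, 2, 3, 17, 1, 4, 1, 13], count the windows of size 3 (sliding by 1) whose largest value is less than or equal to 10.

(10, 2, 2) → max 10  ≤ 10 ✓
(2, 2, 10) → max 10  ≤ 10 ✓
(2, 10, 19) → max 19
(10, 19, 9) → max 19
(19, 9, 1) → max 19
(9, 1, 2) → max 9  ≤ 10 ✓
(1, 2, 3) → max 3  ≤ 10 ✓
(2, 3, 17) → max 17
(3, 17, 1) → max 17
(17, 1, 4) → max 17
(1, 4, 1) → max 4  ≤ 10 ✓
(4, 1, 13) → max 13
5 windows satisfy the condition.

5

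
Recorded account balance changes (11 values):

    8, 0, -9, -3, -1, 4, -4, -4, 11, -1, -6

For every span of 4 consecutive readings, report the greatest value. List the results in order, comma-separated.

Sliding a size-4 window across the 11 values:
8 0 -9 -3 → max 8
0 -9 -3 -1 → max 0
-9 -3 -1 4 → max 4
-3 -1 4 -4 → max 4
-1 4 -4 -4 → max 4
4 -4 -4 11 → max 11
-4 -4 11 -1 → max 11
-4 11 -1 -6 → max 11

8, 0, 4, 4, 4, 11, 11, 11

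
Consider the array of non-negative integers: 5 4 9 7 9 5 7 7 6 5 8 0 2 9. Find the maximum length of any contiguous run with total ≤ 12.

[5] sum 5 len 1
[5, 4] sum 9 len 2
[9] sum 9 len 1
[7] sum 7 len 1
[9] sum 9 len 1
[5] sum 5 len 1
[5, 7] sum 12 len 2
[7] sum 7 len 1
[6] sum 6 len 1
[6, 5] sum 11 len 2
[8] sum 8 len 1
[8, 0] sum 8 len 2
[8, 0, 2] sum 10 len 3
[0, 2, 9] sum 11 len 3
Longest length seen: 3.

3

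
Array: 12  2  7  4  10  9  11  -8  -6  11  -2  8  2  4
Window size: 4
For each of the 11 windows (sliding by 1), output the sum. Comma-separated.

25, 23, 30, 34, 22, 6, 8, -5, 11, 19, 12

(12, 2, 7, 4) → sum 25
(2, 7, 4, 10) → sum 23
(7, 4, 10, 9) → sum 30
(4, 10, 9, 11) → sum 34
(10, 9, 11, -8) → sum 22
(9, 11, -8, -6) → sum 6
(11, -8, -6, 11) → sum 8
(-8, -6, 11, -2) → sum -5
(-6, 11, -2, 8) → sum 11
(11, -2, 8, 2) → sum 19
(-2, 8, 2, 4) → sum 12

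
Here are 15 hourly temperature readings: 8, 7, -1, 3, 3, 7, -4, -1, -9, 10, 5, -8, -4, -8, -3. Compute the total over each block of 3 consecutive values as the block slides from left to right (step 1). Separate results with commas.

14, 9, 5, 13, 6, 2, -14, 0, 6, 7, -7, -20, -15

(8, 7, -1) → sum 14
(7, -1, 3) → sum 9
(-1, 3, 3) → sum 5
(3, 3, 7) → sum 13
(3, 7, -4) → sum 6
(7, -4, -1) → sum 2
(-4, -1, -9) → sum -14
(-1, -9, 10) → sum 0
(-9, 10, 5) → sum 6
(10, 5, -8) → sum 7
(5, -8, -4) → sum -7
(-8, -4, -8) → sum -20
(-4, -8, -3) → sum -15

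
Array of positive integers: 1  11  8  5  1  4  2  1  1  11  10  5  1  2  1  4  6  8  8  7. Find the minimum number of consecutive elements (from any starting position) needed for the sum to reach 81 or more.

Extend right; whenever the sum reaches 81, record the length and shrink from the left:
add 1: running sum 1 < 81
add 11: running sum 12 < 81
add 8: running sum 20 < 81
add 5: running sum 25 < 81
add 1: running sum 26 < 81
add 4: running sum 30 < 81
add 2: running sum 32 < 81
add 1: running sum 33 < 81
add 1: running sum 34 < 81
add 11: running sum 45 < 81
add 10: running sum 55 < 81
add 5: running sum 60 < 81
add 1: running sum 61 < 81
add 2: running sum 63 < 81
add 1: running sum 64 < 81
add 4: running sum 68 < 81
add 6: running sum 74 < 81
end 17: [11, 8, 5, 1, 4, 2, 1, 1, 11, 10, 5, 1, 2, 1, 4, 6, 8] sum 81, len 17
end 18: [11, 8, 5, 1, 4, 2, 1, 1, 11, 10, 5, 1, 2, 1, 4, 6, 8, 8] sum 89, len 18
end 19: [8, 5, 1, 4, 2, 1, 1, 11, 10, 5, 1, 2, 1, 4, 6, 8, 8, 7] sum 85, len 18
Shortest qualifying length: 17.

17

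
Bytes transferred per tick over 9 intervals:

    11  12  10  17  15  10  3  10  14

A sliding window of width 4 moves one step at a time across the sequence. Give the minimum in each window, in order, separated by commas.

[11, 12, 10, 17] → min 10
[12, 10, 17, 15] → min 10
[10, 17, 15, 10] → min 10
[17, 15, 10, 3] → min 3
[15, 10, 3, 10] → min 3
[10, 3, 10, 14] → min 3

10, 10, 10, 3, 3, 3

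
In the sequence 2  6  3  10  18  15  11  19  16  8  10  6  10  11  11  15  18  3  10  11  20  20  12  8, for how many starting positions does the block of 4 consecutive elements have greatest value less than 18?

[2, 6, 3, 10] → max 10  < 18 ✓
[6, 3, 10, 18] → max 18
[3, 10, 18, 15] → max 18
[10, 18, 15, 11] → max 18
[18, 15, 11, 19] → max 19
[15, 11, 19, 16] → max 19
[11, 19, 16, 8] → max 19
[19, 16, 8, 10] → max 19
[16, 8, 10, 6] → max 16  < 18 ✓
[8, 10, 6, 10] → max 10  < 18 ✓
[10, 6, 10, 11] → max 11  < 18 ✓
[6, 10, 11, 11] → max 11  < 18 ✓
[10, 11, 11, 15] → max 15  < 18 ✓
[11, 11, 15, 18] → max 18
[11, 15, 18, 3] → max 18
[15, 18, 3, 10] → max 18
[18, 3, 10, 11] → max 18
[3, 10, 11, 20] → max 20
[10, 11, 20, 20] → max 20
[11, 20, 20, 12] → max 20
[20, 20, 12, 8] → max 20
6 windows satisfy the condition.

6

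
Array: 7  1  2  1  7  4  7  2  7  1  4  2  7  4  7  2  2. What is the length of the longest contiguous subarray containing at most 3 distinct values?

add 7: window [7] (1 distinct), len 1
add 1: window [7, 1] (2 distinct), len 2
add 2: window [7, 1, 2] (3 distinct), len 3
add 1: window [7, 1, 2, 1] (3 distinct), len 4
add 7: window [7, 1, 2, 1, 7] (3 distinct), len 5
add 4: window [1, 7, 4] (3 distinct), len 3
add 7: window [1, 7, 4, 7] (3 distinct), len 4
add 2: window [7, 4, 7, 2] (3 distinct), len 4
add 7: window [7, 4, 7, 2, 7] (3 distinct), len 5
add 1: window [7, 2, 7, 1] (3 distinct), len 4
add 4: window [7, 1, 4] (3 distinct), len 3
add 2: window [1, 4, 2] (3 distinct), len 3
add 7: window [4, 2, 7] (3 distinct), len 3
add 4: window [4, 2, 7, 4] (3 distinct), len 4
add 7: window [4, 2, 7, 4, 7] (3 distinct), len 5
add 2: window [4, 2, 7, 4, 7, 2] (3 distinct), len 6
add 2: window [4, 2, 7, 4, 7, 2, 2] (3 distinct), len 7
Longest length with ≤3 distinct: 7.

7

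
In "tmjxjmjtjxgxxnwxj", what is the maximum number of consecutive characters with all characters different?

[t] len 1
[t, m] len 2
[t, m, j] len 3
[t, m, j, x] len 4
[x, j] len 2
[x, j, m] len 3
[m, j] len 2
[m, j, t] len 3
[t, j] len 2
[t, j, x] len 3
[t, j, x, g] len 4
[g, x] len 2
[x] len 1
[x, n] len 2
[x, n, w] len 3
[n, w, x] len 3
[n, w, x, j] len 4
Longest all-distinct length: 4.

4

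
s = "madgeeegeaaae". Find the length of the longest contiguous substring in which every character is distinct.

add m: [m] len 1
add a: [m, a] len 2
add d: [m, a, d] len 3
add g: [m, a, d, g] len 4
add e: [m, a, d, g, e] len 5
add e (repeat e, move left end past it): [e] len 1
add e (repeat e, move left end past it): [e] len 1
add g: [e, g] len 2
add e (repeat e, move left end past it): [g, e] len 2
add a: [g, e, a] len 3
add a (repeat a, move left end past it): [a] len 1
add a (repeat a, move left end past it): [a] len 1
add e: [a, e] len 2
Longest all-distinct length: 5.

5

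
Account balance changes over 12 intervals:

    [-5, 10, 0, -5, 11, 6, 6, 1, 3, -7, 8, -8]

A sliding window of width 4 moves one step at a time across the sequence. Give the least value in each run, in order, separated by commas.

-5, -5, -5, -5, 1, 1, -7, -7, -8

Sliding a size-4 window across the 12 values:
(-5, 10, 0, -5) → min -5
(10, 0, -5, 11) → min -5
(0, -5, 11, 6) → min -5
(-5, 11, 6, 6) → min -5
(11, 6, 6, 1) → min 1
(6, 6, 1, 3) → min 1
(6, 1, 3, -7) → min -7
(1, 3, -7, 8) → min -7
(3, -7, 8, -8) → min -8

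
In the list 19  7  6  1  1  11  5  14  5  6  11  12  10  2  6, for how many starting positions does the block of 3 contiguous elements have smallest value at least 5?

7

(19, 7, 6) → min 6  ≥ 5 ✓
(7, 6, 1) → min 1
(6, 1, 1) → min 1
(1, 1, 11) → min 1
(1, 11, 5) → min 1
(11, 5, 14) → min 5  ≥ 5 ✓
(5, 14, 5) → min 5  ≥ 5 ✓
(14, 5, 6) → min 5  ≥ 5 ✓
(5, 6, 11) → min 5  ≥ 5 ✓
(6, 11, 12) → min 6  ≥ 5 ✓
(11, 12, 10) → min 10  ≥ 5 ✓
(12, 10, 2) → min 2
(10, 2, 6) → min 2
7 windows satisfy the condition.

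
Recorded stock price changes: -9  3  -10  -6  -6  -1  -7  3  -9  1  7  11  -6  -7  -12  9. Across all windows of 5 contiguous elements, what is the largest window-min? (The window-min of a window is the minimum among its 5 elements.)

-7

Window mins for each of the 12 positions:
(-9, 3, -10, -6, -6) → min -10
(3, -10, -6, -6, -1) → min -10
(-10, -6, -6, -1, -7) → min -10
(-6, -6, -1, -7, 3) → min -7
(-6, -1, -7, 3, -9) → min -9
(-1, -7, 3, -9, 1) → min -9
(-7, 3, -9, 1, 7) → min -9
(3, -9, 1, 7, 11) → min -9
(-9, 1, 7, 11, -6) → min -9
(1, 7, 11, -6, -7) → min -7
(7, 11, -6, -7, -12) → min -12
(11, -6, -7, -12, 9) → min -12
Largest of these is -7.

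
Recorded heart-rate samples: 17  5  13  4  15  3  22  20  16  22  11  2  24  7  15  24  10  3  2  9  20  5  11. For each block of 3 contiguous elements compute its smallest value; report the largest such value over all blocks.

16

Each size-3 window and its min:
(17, 5, 13) → min 5
(5, 13, 4) → min 4
(13, 4, 15) → min 4
(4, 15, 3) → min 3
(15, 3, 22) → min 3
(3, 22, 20) → min 3
(22, 20, 16) → min 16
(20, 16, 22) → min 16
(16, 22, 11) → min 11
(22, 11, 2) → min 2
(11, 2, 24) → min 2
(2, 24, 7) → min 2
(24, 7, 15) → min 7
(7, 15, 24) → min 7
(15, 24, 10) → min 10
(24, 10, 3) → min 3
(10, 3, 2) → min 2
(3, 2, 9) → min 2
(2, 9, 20) → min 2
(9, 20, 5) → min 5
(20, 5, 11) → min 5
Largest of these is 16.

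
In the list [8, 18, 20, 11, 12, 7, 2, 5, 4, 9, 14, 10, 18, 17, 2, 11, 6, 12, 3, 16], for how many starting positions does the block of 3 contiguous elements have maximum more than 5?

[8, 18, 20] → max 20  > 5 ✓
[18, 20, 11] → max 20  > 5 ✓
[20, 11, 12] → max 20  > 5 ✓
[11, 12, 7] → max 12  > 5 ✓
[12, 7, 2] → max 12  > 5 ✓
[7, 2, 5] → max 7  > 5 ✓
[2, 5, 4] → max 5
[5, 4, 9] → max 9  > 5 ✓
[4, 9, 14] → max 14  > 5 ✓
[9, 14, 10] → max 14  > 5 ✓
[14, 10, 18] → max 18  > 5 ✓
[10, 18, 17] → max 18  > 5 ✓
[18, 17, 2] → max 18  > 5 ✓
[17, 2, 11] → max 17  > 5 ✓
[2, 11, 6] → max 11  > 5 ✓
[11, 6, 12] → max 12  > 5 ✓
[6, 12, 3] → max 12  > 5 ✓
[12, 3, 16] → max 16  > 5 ✓
17 windows satisfy the condition.

17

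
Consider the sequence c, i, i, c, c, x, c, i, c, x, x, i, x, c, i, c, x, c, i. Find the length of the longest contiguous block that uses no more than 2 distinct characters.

[c] 1 distinct, len 1
[c, i] 2 distinct, len 2
[c, i, i] 2 distinct, len 3
[c, i, i, c] 2 distinct, len 4
[c, i, i, c, c] 2 distinct, len 5
[c, c, x] 2 distinct, len 3
[c, c, x, c] 2 distinct, len 4
[c, i] 2 distinct, len 2
[c, i, c] 2 distinct, len 3
[c, x] 2 distinct, len 2
[c, x, x] 2 distinct, len 3
[x, x, i] 2 distinct, len 3
[x, x, i, x] 2 distinct, len 4
[x, c] 2 distinct, len 2
[c, i] 2 distinct, len 2
[c, i, c] 2 distinct, len 3
[c, x] 2 distinct, len 2
[c, x, c] 2 distinct, len 3
[c, i] 2 distinct, len 2
Longest length with ≤2 distinct: 5.

5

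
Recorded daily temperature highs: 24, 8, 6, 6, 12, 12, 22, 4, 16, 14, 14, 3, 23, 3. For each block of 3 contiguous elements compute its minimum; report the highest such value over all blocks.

14

[24, 8, 6] → min 6
[8, 6, 6] → min 6
[6, 6, 12] → min 6
[6, 12, 12] → min 6
[12, 12, 22] → min 12
[12, 22, 4] → min 4
[22, 4, 16] → min 4
[4, 16, 14] → min 4
[16, 14, 14] → min 14
[14, 14, 3] → min 3
[14, 3, 23] → min 3
[3, 23, 3] → min 3
Highest of these is 14.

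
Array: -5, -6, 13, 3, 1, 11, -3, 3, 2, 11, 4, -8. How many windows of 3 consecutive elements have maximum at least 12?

3

-5 -6 13 → max 13  ≥ 12 ✓
-6 13 3 → max 13  ≥ 12 ✓
13 3 1 → max 13  ≥ 12 ✓
3 1 11 → max 11
1 11 -3 → max 11
11 -3 3 → max 11
-3 3 2 → max 3
3 2 11 → max 11
2 11 4 → max 11
11 4 -8 → max 11
3 windows satisfy the condition.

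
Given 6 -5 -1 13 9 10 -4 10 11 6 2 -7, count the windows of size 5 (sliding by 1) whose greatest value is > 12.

4

[6, -5, -1, 13, 9] → max 13  > 12 ✓
[-5, -1, 13, 9, 10] → max 13  > 12 ✓
[-1, 13, 9, 10, -4] → max 13  > 12 ✓
[13, 9, 10, -4, 10] → max 13  > 12 ✓
[9, 10, -4, 10, 11] → max 11
[10, -4, 10, 11, 6] → max 11
[-4, 10, 11, 6, 2] → max 11
[10, 11, 6, 2, -7] → max 11
4 windows satisfy the condition.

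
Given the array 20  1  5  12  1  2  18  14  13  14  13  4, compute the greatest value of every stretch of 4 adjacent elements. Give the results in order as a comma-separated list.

20, 12, 12, 18, 18, 18, 18, 14, 14

[20, 1, 5, 12] → max 20
[1, 5, 12, 1] → max 12
[5, 12, 1, 2] → max 12
[12, 1, 2, 18] → max 18
[1, 2, 18, 14] → max 18
[2, 18, 14, 13] → max 18
[18, 14, 13, 14] → max 18
[14, 13, 14, 13] → max 14
[13, 14, 13, 4] → max 14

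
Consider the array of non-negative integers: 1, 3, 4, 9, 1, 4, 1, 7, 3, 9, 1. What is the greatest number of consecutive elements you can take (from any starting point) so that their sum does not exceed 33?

9

[1] sum 1 len 1
[1, 3] sum 4 len 2
[1, 3, 4] sum 8 len 3
[1, 3, 4, 9] sum 17 len 4
[1, 3, 4, 9, 1] sum 18 len 5
[1, 3, 4, 9, 1, 4] sum 22 len 6
[1, 3, 4, 9, 1, 4, 1] sum 23 len 7
[1, 3, 4, 9, 1, 4, 1, 7] sum 30 len 8
[1, 3, 4, 9, 1, 4, 1, 7, 3] sum 33 len 9
[1, 4, 1, 7, 3, 9] sum 25 len 6
[1, 4, 1, 7, 3, 9, 1] sum 26 len 7
Longest length seen: 9.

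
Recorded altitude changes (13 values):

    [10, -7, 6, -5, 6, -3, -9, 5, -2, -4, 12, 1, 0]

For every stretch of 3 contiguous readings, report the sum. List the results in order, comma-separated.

9, -6, 7, -2, -6, -7, -6, -1, 6, 9, 13

Sliding a size-3 window across the 13 values:
10 -7 6 → sum 9
-7 6 -5 → sum -6
6 -5 6 → sum 7
-5 6 -3 → sum -2
6 -3 -9 → sum -6
-3 -9 5 → sum -7
-9 5 -2 → sum -6
5 -2 -4 → sum -1
-2 -4 12 → sum 6
-4 12 1 → sum 9
12 1 0 → sum 13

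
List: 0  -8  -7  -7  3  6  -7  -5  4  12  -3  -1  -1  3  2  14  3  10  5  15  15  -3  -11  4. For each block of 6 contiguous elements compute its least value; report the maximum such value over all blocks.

3

Window mins for each of the 19 positions:
0 -8 -7 -7 3 6 → min -8
-8 -7 -7 3 6 -7 → min -8
-7 -7 3 6 -7 -5 → min -7
-7 3 6 -7 -5 4 → min -7
3 6 -7 -5 4 12 → min -7
6 -7 -5 4 12 -3 → min -7
-7 -5 4 12 -3 -1 → min -7
-5 4 12 -3 -1 -1 → min -5
4 12 -3 -1 -1 3 → min -3
12 -3 -1 -1 3 2 → min -3
-3 -1 -1 3 2 14 → min -3
-1 -1 3 2 14 3 → min -1
-1 3 2 14 3 10 → min -1
3 2 14 3 10 5 → min 2
2 14 3 10 5 15 → min 2
14 3 10 5 15 15 → min 3
3 10 5 15 15 -3 → min -3
10 5 15 15 -3 -11 → min -11
5 15 15 -3 -11 4 → min -11
Maximum of these is 3.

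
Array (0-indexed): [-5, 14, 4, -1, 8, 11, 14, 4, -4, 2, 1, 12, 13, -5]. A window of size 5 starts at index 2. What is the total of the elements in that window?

36

Elements at indices 2..6: 4, -1, 8, 11, 14
sum(4, -1, 8, 11, 14) = 36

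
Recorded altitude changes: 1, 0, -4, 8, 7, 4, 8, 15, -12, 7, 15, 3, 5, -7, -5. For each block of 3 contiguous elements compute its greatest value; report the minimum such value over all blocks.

1

(1, 0, -4) → max 1
(0, -4, 8) → max 8
(-4, 8, 7) → max 8
(8, 7, 4) → max 8
(7, 4, 8) → max 8
(4, 8, 15) → max 15
(8, 15, -12) → max 15
(15, -12, 7) → max 15
(-12, 7, 15) → max 15
(7, 15, 3) → max 15
(15, 3, 5) → max 15
(3, 5, -7) → max 5
(5, -7, -5) → max 5
Minimum of these is 1.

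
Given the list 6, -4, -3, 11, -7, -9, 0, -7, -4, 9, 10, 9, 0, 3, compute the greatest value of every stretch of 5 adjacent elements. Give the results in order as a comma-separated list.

11, 11, 11, 11, 0, 9, 10, 10, 10, 10

Sliding a size-5 window across the 14 values:
[6, -4, -3, 11, -7] → max 11
[-4, -3, 11, -7, -9] → max 11
[-3, 11, -7, -9, 0] → max 11
[11, -7, -9, 0, -7] → max 11
[-7, -9, 0, -7, -4] → max 0
[-9, 0, -7, -4, 9] → max 9
[0, -7, -4, 9, 10] → max 10
[-7, -4, 9, 10, 9] → max 10
[-4, 9, 10, 9, 0] → max 10
[9, 10, 9, 0, 3] → max 10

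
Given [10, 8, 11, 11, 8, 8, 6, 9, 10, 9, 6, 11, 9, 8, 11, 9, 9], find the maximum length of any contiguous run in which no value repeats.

[10] len 1
[10, 8] len 2
[10, 8, 11] len 3
[11] len 1
[11, 8] len 2
[8] len 1
[8, 6] len 2
[8, 6, 9] len 3
[8, 6, 9, 10] len 4
[10, 9] len 2
[10, 9, 6] len 3
[10, 9, 6, 11] len 4
[6, 11, 9] len 3
[6, 11, 9, 8] len 4
[9, 8, 11] len 3
[8, 11, 9] len 3
[9] len 1
Longest all-distinct length: 4.

4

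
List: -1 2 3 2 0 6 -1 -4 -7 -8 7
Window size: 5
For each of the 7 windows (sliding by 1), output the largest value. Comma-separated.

3, 6, 6, 6, 6, 6, 7

(-1, 2, 3, 2, 0) → max 3
(2, 3, 2, 0, 6) → max 6
(3, 2, 0, 6, -1) → max 6
(2, 0, 6, -1, -4) → max 6
(0, 6, -1, -4, -7) → max 6
(6, -1, -4, -7, -8) → max 6
(-1, -4, -7, -8, 7) → max 7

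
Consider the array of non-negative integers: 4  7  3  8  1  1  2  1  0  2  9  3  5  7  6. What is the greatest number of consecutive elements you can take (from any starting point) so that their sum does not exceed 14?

Extend to the right; shrink from the left whenever the sum exceeds 14:
add 4: [4] sum 4, len 1
add 7: [4, 7] sum 11, len 2
add 3: [4, 7, 3] sum 14, len 3
add 8: [3, 8] sum 11, len 2
add 1: [3, 8, 1] sum 12, len 3
add 1: [3, 8, 1, 1] sum 13, len 4
add 2: [8, 1, 1, 2] sum 12, len 4
add 1: [8, 1, 1, 2, 1] sum 13, len 5
add 0: [8, 1, 1, 2, 1, 0] sum 13, len 6
add 2: [1, 1, 2, 1, 0, 2] sum 7, len 6
add 9: [2, 1, 0, 2, 9] sum 14, len 5
add 3: [0, 2, 9, 3] sum 14, len 4
add 5: [3, 5] sum 8, len 2
add 7: [5, 7] sum 12, len 2
add 6: [7, 6] sum 13, len 2
Longest length seen: 6.

6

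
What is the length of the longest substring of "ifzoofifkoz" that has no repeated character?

[i] len 1
[i, f] len 2
[i, f, z] len 3
[i, f, z, o] len 4
[o] len 1
[o, f] len 2
[o, f, i] len 3
[i, f] len 2
[i, f, k] len 3
[i, f, k, o] len 4
[i, f, k, o, z] len 5
Longest all-distinct length: 5.

5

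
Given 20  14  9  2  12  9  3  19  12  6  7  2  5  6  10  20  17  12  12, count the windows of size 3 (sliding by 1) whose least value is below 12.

15

20 14 9 → min 9  < 12 ✓
14 9 2 → min 2  < 12 ✓
9 2 12 → min 2  < 12 ✓
2 12 9 → min 2  < 12 ✓
12 9 3 → min 3  < 12 ✓
9 3 19 → min 3  < 12 ✓
3 19 12 → min 3  < 12 ✓
19 12 6 → min 6  < 12 ✓
12 6 7 → min 6  < 12 ✓
6 7 2 → min 2  < 12 ✓
7 2 5 → min 2  < 12 ✓
2 5 6 → min 2  < 12 ✓
5 6 10 → min 5  < 12 ✓
6 10 20 → min 6  < 12 ✓
10 20 17 → min 10  < 12 ✓
20 17 12 → min 12
17 12 12 → min 12
15 windows satisfy the condition.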